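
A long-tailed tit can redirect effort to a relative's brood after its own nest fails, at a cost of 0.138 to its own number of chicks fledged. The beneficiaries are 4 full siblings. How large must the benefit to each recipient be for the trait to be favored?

0.069

r to a full sibling = 0.5 (full sibs share both parents — two paths of length 2: r = 2·(1/2)^2 = 1/2).
Hamilton's rule with n recipients of equal r: n·r·B > C, so B > C/(n·r) = 0.138/(4·0.5) = 0.069.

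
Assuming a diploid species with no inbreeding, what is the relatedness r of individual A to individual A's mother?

Each parent–offspring link contributes a factor of 1/2, and independent paths through distinct common ancestors add.
One parent–offspring link: r = (1/2)^1 = 1/2.

0.5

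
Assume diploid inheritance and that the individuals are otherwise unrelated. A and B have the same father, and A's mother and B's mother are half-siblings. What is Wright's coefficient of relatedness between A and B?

Independent pedigree routes through distinct common ancestors add.
A and B are related in two ways: half-sibs through their shared father (r = 1/4) and half first cousins through their mothers (r = 1/16).
r = 1/4 + 1/16 = 5/16 = 0.3125.

0.3125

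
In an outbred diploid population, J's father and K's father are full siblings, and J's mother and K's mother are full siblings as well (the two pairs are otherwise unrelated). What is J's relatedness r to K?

0.25

Independent pedigree routes through distinct common ancestors add.
J and K are related in two ways: first cousins through their fathers (r = 1/8) and first cousins through their mothers (r = 1/8) — i.e. double first cousins.
r = 1/8 + 1/8 = 1/4 = 0.25.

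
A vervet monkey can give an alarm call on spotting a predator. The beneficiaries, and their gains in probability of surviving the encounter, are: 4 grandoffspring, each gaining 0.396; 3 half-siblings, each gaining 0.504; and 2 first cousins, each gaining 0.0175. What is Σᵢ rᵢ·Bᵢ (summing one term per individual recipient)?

r to a grandoffspring = 0.25 (two parent–offspring links: r = (1/2)^2 = 1/4).
r to a half-sibling = 1/4 (half-sibs share one parent — one path of length 2: r = (1/2)^2 = 1/4).
r to a first cousin = 1/8 (first cousins share one grandparent pair — two paths of length 4: r = 2·(1/2)^4 = 1/8).
Summing one r·B term per recipient: 4·0.25·0.396 + 3·0.25·0.504 + 2·0.125·0.0175 = 0.778375.

0.778375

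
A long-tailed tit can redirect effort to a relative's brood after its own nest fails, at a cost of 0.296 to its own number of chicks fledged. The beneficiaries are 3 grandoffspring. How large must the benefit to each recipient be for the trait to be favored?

0.3947

r to a grandoffspring = 0.25 (two parent–offspring links: r = (1/2)^2 = 1/4).
Hamilton's rule with n recipients of equal r: n·r·B > C, so B > C/(n·r) = 0.296/(3·0.25) = 0.3947.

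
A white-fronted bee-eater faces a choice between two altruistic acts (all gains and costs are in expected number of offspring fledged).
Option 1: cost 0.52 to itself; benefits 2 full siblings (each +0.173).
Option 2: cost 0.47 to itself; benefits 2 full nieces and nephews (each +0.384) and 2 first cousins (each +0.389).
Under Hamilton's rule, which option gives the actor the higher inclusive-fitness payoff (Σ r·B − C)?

Option 1: r to a full sibling = 0.5.
Option 1: Σ r·B − C = (2·0.5·0.173) − 0.52 = -0.347.
Option 2: r to a full niece or nephew = 0.25.
Option 2: r to a first cousin = 0.125.
Option 2: Σ r·B − C = (2·0.25·0.384 + 2·0.125·0.389) − 0.47 = -0.18075.
Option 2 has the higher net inclusive-fitness payoff.

Option 2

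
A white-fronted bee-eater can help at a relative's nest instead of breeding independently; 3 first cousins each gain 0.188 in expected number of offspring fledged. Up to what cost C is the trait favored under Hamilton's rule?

r to a first cousin = 0.125 (first cousins share one grandparent pair — two paths of length 4: r = 2·(1/2)^4 = 1/8).
Hamilton's rule: n·r·B > C, so the trait is favored while C < n·r·B = 3·0.125·0.188 = 0.0705.

0.0705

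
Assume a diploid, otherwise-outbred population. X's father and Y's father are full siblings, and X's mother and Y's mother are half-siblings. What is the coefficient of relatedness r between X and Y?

0.1875

Independent pedigree routes through distinct common ancestors add.
X and Y are related in two ways: first cousins through their fathers (r = 1/8) and half first cousins through their mothers (r = 1/16).
r = 1/8 + 1/16 = 3/16 = 0.1875.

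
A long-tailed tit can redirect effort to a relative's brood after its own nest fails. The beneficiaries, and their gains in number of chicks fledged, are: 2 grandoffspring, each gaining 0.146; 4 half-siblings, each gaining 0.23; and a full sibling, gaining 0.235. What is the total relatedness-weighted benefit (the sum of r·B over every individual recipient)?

0.4205

r to a grandoffspring = 0.25 (two parent–offspring links: r = (1/2)^2 = 1/4).
r to a half-sibling = 0.25 (half-sibs share one parent — one path of length 2: r = (1/2)^2 = 1/4).
r to a full sibling = 0.5 (full sibs share both parents — two paths of length 2: r = 2·(1/2)^2 = 1/2).
Summing one r·B term per recipient: 2·0.25·0.146 + 4·0.25·0.23 + 1·0.5·0.235 = 0.4205.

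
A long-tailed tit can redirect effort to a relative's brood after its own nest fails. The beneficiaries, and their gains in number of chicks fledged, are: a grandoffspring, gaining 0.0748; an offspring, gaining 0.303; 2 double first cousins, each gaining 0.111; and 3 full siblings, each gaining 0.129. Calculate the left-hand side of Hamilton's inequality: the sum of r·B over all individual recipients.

0.4192

r to a grandoffspring = 1/4 (two parent–offspring links: r = (1/2)^2 = 1/4).
r to an offspring = 1/2 (one parent–offspring link: r = (1/2)^1 = 1/2).
r to a double first cousin = 0.25 (double first cousins share both grandparent pairs — four paths of length 4: r = 4·(1/2)^4 = 1/4).
r to a full sibling = 1/2 (full sibs share both parents — two paths of length 2: r = 2·(1/2)^2 = 1/2).
Summing one r·B term per recipient: 1·0.25·0.0748 + 1·0.5·0.303 + 2·0.25·0.111 + 3·0.5·0.129 = 0.4192.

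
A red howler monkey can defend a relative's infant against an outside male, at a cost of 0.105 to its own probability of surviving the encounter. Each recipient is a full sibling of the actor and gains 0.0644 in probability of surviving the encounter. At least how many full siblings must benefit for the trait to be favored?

r to a full sibling = 0.5 (full sibs share both parents — two paths of length 2: r = 2·(1/2)^2 = 1/2).
Hamilton's rule: n·r·B > C  ⇒  n > C/(r·B) = 0.105/(0.5·0.0644) = 3.261.
The smallest integer exceeding 3.261 is 4.

4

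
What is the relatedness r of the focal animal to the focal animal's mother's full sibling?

0.25

Each parent–offspring link contributes a factor of 1/2, and independent paths through distinct common ancestors add.
Full aunt/uncle↔niece/nephew: two paths of length 3 through the shared grandparent pair: r = 2·(1/2)^3 = 1/4.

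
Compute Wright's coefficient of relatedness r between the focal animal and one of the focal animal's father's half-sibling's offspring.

0.0625

Each parent–offspring link contributes a factor of 1/2, and independent paths through distinct common ancestors add.
Half first cousins share one grandparent — one path of length 4: r = (1/2)^4 = 1/16.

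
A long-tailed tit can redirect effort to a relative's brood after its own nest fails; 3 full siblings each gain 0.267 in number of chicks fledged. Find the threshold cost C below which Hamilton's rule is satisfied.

r to a full sibling = 1/2 (full sibs share both parents — two paths of length 2: r = 2·(1/2)^2 = 1/2).
Hamilton's rule: n·r·B > C, so the trait is favored while C < n·r·B = 3·0.5·0.267 = 0.4005.

0.4005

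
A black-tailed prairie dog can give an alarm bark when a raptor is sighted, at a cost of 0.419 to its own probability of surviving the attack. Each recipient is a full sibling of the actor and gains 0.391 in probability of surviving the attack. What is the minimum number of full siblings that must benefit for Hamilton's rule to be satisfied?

r to a full sibling = 0.5 (full sibs share both parents — two paths of length 2: r = 2·(1/2)^2 = 1/2).
Hamilton's rule: n·r·B > C  ⇒  n > C/(r·B) = 0.419/(0.5·0.391) = 2.143.
The smallest integer exceeding 2.143 is 3.

3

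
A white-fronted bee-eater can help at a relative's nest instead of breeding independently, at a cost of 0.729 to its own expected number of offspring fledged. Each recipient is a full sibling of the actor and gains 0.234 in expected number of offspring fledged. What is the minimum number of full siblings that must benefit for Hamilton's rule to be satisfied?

7

r to a full sibling = 1/2 (full sibs share both parents — two paths of length 2: r = 2·(1/2)^2 = 1/2).
Hamilton's rule: n·r·B > C  ⇒  n > C/(r·B) = 0.729/(0.5·0.234) = 6.231.
The smallest integer exceeding 6.231 is 7.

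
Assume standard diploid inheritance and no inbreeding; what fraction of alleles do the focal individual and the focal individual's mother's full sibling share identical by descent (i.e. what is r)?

Each parent–offspring link contributes a factor of 1/2, and independent paths through distinct common ancestors add.
Full aunt/uncle↔niece/nephew: two paths of length 3 through the shared grandparent pair: r = 2·(1/2)^3 = 1/4.

0.25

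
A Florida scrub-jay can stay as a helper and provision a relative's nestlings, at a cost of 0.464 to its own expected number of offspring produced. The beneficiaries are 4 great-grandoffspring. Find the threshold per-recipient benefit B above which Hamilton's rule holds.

r to a great-grandoffspring = 1/8 (three parent–offspring links: r = (1/2)^3 = 1/8).
Hamilton's rule with n recipients of equal r: n·r·B > C, so B > C/(n·r) = 0.464/(4·0.125) = 0.928.

0.928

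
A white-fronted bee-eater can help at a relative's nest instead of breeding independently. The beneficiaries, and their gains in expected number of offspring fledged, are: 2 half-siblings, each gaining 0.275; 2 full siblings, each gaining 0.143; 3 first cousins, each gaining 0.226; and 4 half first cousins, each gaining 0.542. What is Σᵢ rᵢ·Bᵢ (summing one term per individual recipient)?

0.50075

r to a half-sibling = 1/4 (half-sibs share one parent — one path of length 2: r = (1/2)^2 = 1/4).
r to a full sibling = 0.5 (full sibs share both parents — two paths of length 2: r = 2·(1/2)^2 = 1/2).
r to a first cousin = 1/8 (first cousins share one grandparent pair — two paths of length 4: r = 2·(1/2)^4 = 1/8).
r to a half first cousin = 0.0625 (half first cousins share one grandparent — one path of length 4: r = (1/2)^4 = 1/16).
Summing one r·B term per recipient: 2·0.25·0.275 + 2·0.5·0.143 + 3·0.125·0.226 + 4·0.0625·0.542 = 0.50075.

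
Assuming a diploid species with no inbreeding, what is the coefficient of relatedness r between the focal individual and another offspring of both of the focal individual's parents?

0.5

Each parent–offspring link contributes a factor of 1/2, and independent paths through distinct common ancestors add.
Full sibs share both parents — two paths of length 2: r = 2·(1/2)^2 = 1/2.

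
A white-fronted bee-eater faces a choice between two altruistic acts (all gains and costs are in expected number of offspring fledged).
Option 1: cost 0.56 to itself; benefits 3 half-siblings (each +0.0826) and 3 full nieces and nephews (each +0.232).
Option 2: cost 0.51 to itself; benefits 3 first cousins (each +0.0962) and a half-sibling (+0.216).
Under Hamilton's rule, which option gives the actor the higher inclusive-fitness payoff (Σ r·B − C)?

Option 1: r to a half-sibling = 0.25.
Option 1: r to a full niece or nephew = 0.25.
Option 1: Σ r·B − C = (3·0.25·0.0826 + 3·0.25·0.232) − 0.56 = -0.32405.
Option 2: r to a first cousin = 0.125.
Option 2: r to a half-sibling = 0.25.
Option 2: Σ r·B − C = (3·0.125·0.0962 + 1·0.25·0.216) − 0.51 = -0.419925.
Option 1 has the higher net inclusive-fitness payoff.

Option 1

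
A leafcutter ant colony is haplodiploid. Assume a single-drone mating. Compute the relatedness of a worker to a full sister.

0.75

Haplodiploid full sisters inherit their father's entire haploid genome identically (contributing 1/2) and on average half of their mother's contribution (1/2 · 1/2 = 1/4); r = 1/2 + 1/4 = 3/4.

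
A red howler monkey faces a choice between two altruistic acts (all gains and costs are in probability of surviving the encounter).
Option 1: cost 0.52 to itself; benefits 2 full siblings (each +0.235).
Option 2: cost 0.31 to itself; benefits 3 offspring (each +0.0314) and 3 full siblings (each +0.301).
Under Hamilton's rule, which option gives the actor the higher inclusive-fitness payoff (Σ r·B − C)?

Option 1: r to a full sibling = 0.5.
Option 1: Σ r·B − C = (2·0.5·0.235) − 0.52 = -0.285.
Option 2: r to an offspring = 0.5.
Option 2: r to a full sibling = 0.5.
Option 2: Σ r·B − C = (3·0.5·0.0314 + 3·0.5·0.301) − 0.31 = 0.1886.
Option 2 has the higher net inclusive-fitness payoff.

Option 2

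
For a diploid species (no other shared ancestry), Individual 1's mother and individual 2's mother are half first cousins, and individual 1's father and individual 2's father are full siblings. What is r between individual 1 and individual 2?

Relatedness sums over independent paths through distinct common ancestors.
Individual 1 and individual 2 are related in two ways: half second cousins through their mothers (r = 1/64) and first cousins through their fathers (r = 1/8).
r = 1/64 + 1/8 = 9/64 = 0.140625.

0.140625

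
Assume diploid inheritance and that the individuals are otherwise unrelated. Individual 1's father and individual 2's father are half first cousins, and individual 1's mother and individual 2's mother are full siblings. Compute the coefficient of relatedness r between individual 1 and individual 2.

With two independent routes of shared ancestry, r is the sum of the two contributions.
Individual 1 and individual 2 are related in two ways: half second cousins through their fathers (r = 1/64) and first cousins through their mothers (r = 1/8).
r = 1/64 + 1/8 = 0.140625.

0.140625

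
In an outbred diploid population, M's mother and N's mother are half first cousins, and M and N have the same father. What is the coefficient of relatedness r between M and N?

0.265625

With two independent routes of shared ancestry, r is the sum of the two contributions.
M and N are related in two ways: half second cousins through their mothers (r = 1/64) and half-sibs through their shared father (r = 1/4).
r = 1/64 + 1/4 = 0.265625.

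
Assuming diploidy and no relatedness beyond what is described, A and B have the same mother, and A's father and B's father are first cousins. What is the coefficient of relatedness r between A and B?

0.28125

With two independent routes of shared ancestry, r is the sum of the two contributions.
A and B are related in two ways: half-sibs through their shared mother (r = 1/4) and second cousins through their fathers (r = 1/32).
r = 1/4 + 1/32 = 9/32 = 0.28125.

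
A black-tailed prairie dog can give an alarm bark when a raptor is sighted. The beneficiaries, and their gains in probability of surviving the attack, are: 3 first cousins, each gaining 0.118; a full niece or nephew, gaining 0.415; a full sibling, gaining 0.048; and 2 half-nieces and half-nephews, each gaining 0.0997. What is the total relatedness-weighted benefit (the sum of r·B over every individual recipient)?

r to a first cousin = 0.125 (first cousins share one grandparent pair — two paths of length 4: r = 2·(1/2)^4 = 1/8).
r to a full niece or nephew = 0.25 (full aunt/uncle↔niece/nephew: two paths of length 3 through the shared grandparent pair: r = 2·(1/2)^3 = 1/4).
r to a full sibling = 1/2 (full sibs share both parents — two paths of length 2: r = 2·(1/2)^2 = 1/2).
r to a half-niece or half-nephew = 1/8 (half-aunt/uncle↔niece/nephew: one path of length 3: r = (1/2)^3 = 1/8).
Summing one r·B term per recipient: 3·0.125·0.118 + 1·0.25·0.415 + 1·0.5·0.048 + 2·0.125·0.0997 = 0.196925.

0.196925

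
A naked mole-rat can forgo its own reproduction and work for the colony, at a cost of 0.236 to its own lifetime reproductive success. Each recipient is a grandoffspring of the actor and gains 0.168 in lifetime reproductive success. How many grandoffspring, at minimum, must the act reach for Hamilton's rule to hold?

r to a grandoffspring = 1/4 (two parent–offspring links: r = (1/2)^2 = 1/4).
Hamilton's rule: n·r·B > C  ⇒  n > C/(r·B) = 0.236/(0.25·0.168) = 5.619.
The smallest integer exceeding 5.619 is 6.

6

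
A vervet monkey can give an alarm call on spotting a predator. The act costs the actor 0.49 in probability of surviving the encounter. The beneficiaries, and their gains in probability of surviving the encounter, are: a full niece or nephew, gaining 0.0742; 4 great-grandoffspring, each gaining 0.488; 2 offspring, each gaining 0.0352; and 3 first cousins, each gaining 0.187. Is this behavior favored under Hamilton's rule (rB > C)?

Hamilton's rule: the trait is favored when the sum of r·B over every recipient exceeds the actor's cost C.
r to a full niece or nephew = 1/4 (full aunt/uncle↔niece/nephew: two paths of length 3 through the shared grandparent pair: r = 2·(1/2)^3 = 1/4).
r to a great-grandoffspring = 0.125 (three parent–offspring links: r = (1/2)^3 = 1/8).
r to an offspring = 1/2 (one parent–offspring link: r = (1/2)^1 = 1/2).
r to a first cousin = 1/8 (first cousins share one grandparent pair — two paths of length 4: r = 2·(1/2)^4 = 1/8).
Summing one r·B term per recipient: 1·0.25·0.0742 + 4·0.125·0.488 + 2·0.5·0.0352 + 3·0.125·0.187 = 0.367875.
0.367875 < 0.49: the indirect benefit is less than the cost.

No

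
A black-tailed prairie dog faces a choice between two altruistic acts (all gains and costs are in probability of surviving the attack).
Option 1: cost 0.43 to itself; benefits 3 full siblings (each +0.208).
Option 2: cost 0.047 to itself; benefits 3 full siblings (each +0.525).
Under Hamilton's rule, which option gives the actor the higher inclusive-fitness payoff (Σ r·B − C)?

Option 1: r to a full sibling = 0.5.
Option 1: Σ r·B − C = (3·0.5·0.208) − 0.43 = -0.118.
Option 2: r to a full sibling = 0.5.
Option 2: Σ r·B − C = (3·0.5·0.525) − 0.047 = 0.7405.
Option 2 has the higher net inclusive-fitness payoff.

Option 2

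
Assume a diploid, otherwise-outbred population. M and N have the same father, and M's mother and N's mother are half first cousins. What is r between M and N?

0.265625

Relatedness sums over independent paths through distinct common ancestors.
M and N are related in two ways: half-sibs through their shared father (r = 1/4) and half second cousins through their mothers (r = 1/64).
r = 1/4 + 1/64 = 0.265625.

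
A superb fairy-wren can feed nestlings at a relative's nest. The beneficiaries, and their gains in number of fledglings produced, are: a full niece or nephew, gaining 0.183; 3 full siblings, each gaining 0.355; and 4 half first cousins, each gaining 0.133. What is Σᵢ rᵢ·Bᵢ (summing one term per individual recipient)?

0.6115

r to a full niece or nephew = 1/4 (full aunt/uncle↔niece/nephew: two paths of length 3 through the shared grandparent pair: r = 2·(1/2)^3 = 1/4).
r to a full sibling = 0.5 (full sibs share both parents — two paths of length 2: r = 2·(1/2)^2 = 1/2).
r to a half first cousin = 1/16 (half first cousins share one grandparent — one path of length 4: r = (1/2)^4 = 1/16).
Summing one r·B term per recipient: 1·0.25·0.183 + 3·0.5·0.355 + 4·0.0625·0.133 = 0.6115.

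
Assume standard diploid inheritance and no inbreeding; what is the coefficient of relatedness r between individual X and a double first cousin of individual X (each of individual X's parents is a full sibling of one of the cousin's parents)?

Each parent–offspring link contributes a factor of 1/2, and independent paths through distinct common ancestors add.
Double first cousins share both grandparent pairs — four paths of length 4: r = 4·(1/2)^4 = 1/4.

0.25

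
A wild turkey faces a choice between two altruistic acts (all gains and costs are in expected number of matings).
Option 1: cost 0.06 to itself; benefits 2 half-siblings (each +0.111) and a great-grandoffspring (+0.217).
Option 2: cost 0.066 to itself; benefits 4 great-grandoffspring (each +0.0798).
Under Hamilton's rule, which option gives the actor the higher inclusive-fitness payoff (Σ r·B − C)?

Option 1

Option 1: r to a half-sibling = 0.25.
Option 1: r to a great-grandoffspring = 0.125.
Option 1: Σ r·B − C = (2·0.25·0.111 + 1·0.125·0.217) − 0.06 = 0.022625.
Option 2: r to a great-grandoffspring = 0.125.
Option 2: Σ r·B − C = (4·0.125·0.0798) − 0.066 = -0.0261.
Option 1 has the higher net inclusive-fitness payoff.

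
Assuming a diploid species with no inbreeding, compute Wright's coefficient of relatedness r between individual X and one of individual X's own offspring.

0.5

Each parent–offspring link contributes a factor of 1/2, and independent paths through distinct common ancestors add.
One parent–offspring link: r = (1/2)^1 = 1/2.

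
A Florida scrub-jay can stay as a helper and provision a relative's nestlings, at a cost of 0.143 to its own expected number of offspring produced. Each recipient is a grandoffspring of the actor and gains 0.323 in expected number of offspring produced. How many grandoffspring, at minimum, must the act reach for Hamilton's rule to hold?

2

r to a grandoffspring = 1/4 (two parent–offspring links: r = (1/2)^2 = 1/4).
Hamilton's rule: n·r·B > C  ⇒  n > C/(r·B) = 0.143/(0.25·0.323) = 1.771.
The smallest integer exceeding 1.771 is 2.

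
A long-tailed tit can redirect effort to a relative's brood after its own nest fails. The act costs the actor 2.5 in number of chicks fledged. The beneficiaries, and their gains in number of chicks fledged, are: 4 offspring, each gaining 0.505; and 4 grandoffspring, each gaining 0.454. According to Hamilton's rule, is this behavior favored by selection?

No

Hamilton's rule: the trait is favored when the sum of r·B over every recipient exceeds the actor's cost C.
r to an offspring = 0.5 (one parent–offspring link: r = (1/2)^1 = 1/2).
r to a grandoffspring = 0.25 (two parent–offspring links: r = (1/2)^2 = 1/4).
Summing one r·B term per recipient: 4·0.5·0.505 + 4·0.25·0.454 = 1.464.
1.464 < 2.5: the indirect benefit is less than the cost.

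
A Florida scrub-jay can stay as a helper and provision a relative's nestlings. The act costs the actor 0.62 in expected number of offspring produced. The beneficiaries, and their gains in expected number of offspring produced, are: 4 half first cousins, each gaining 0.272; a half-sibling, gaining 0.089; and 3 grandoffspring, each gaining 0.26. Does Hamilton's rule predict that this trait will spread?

Hamilton's rule: the trait is favored when the sum of r·B over every recipient exceeds the actor's cost C.
r to a half first cousin = 0.0625 (half first cousins share one grandparent — one path of length 4: r = (1/2)^4 = 1/16).
r to a half-sibling = 1/4 (half-sibs share one parent — one path of length 2: r = (1/2)^2 = 1/4).
r to a grandoffspring = 1/4 (two parent–offspring links: r = (1/2)^2 = 1/4).
Summing one r·B term per recipient: 4·0.0625·0.272 + 1·0.25·0.089 + 3·0.25·0.26 = 0.28525.
0.28525 < 0.62: the indirect benefit is less than the cost.

No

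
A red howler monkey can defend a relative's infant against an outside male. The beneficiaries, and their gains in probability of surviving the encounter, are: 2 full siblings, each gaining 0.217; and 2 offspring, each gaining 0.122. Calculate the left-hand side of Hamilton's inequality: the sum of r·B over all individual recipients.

0.339

r to a full sibling = 1/2 (full sibs share both parents — two paths of length 2: r = 2·(1/2)^2 = 1/2).
r to an offspring = 1/2 (one parent–offspring link: r = (1/2)^1 = 1/2).
Summing one r·B term per recipient: 2·0.5·0.217 + 2·0.5·0.122 = 0.339.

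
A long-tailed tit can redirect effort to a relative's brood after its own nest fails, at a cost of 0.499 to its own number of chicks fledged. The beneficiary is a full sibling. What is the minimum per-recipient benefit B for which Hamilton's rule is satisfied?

r to a full sibling = 0.5 (full sibs share both parents — two paths of length 2: r = 2·(1/2)^2 = 1/2).
Hamilton's rule with n recipients of equal r: n·r·B > C, so B > C/(n·r) = 0.499/(1·0.5) = 0.998.

0.998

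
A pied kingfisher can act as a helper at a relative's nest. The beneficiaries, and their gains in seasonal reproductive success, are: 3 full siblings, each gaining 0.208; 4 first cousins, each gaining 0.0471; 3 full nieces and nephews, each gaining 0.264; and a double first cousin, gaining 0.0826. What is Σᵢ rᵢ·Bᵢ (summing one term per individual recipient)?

0.5542

r to a full sibling = 1/2 (full sibs share both parents — two paths of length 2: r = 2·(1/2)^2 = 1/2).
r to a first cousin = 0.125 (first cousins share one grandparent pair — two paths of length 4: r = 2·(1/2)^4 = 1/8).
r to a full niece or nephew = 1/4 (full aunt/uncle↔niece/nephew: two paths of length 3 through the shared grandparent pair: r = 2·(1/2)^3 = 1/4).
r to a double first cousin = 0.25 (double first cousins share both grandparent pairs — four paths of length 4: r = 4·(1/2)^4 = 1/4).
Summing one r·B term per recipient: 3·0.5·0.208 + 4·0.125·0.0471 + 3·0.25·0.264 + 1·0.25·0.0826 = 0.5542.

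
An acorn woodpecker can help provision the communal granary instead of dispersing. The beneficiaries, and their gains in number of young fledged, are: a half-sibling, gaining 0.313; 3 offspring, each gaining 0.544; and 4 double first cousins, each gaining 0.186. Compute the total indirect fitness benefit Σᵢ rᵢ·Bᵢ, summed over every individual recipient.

1.08025

r to a half-sibling = 1/4 (half-sibs share one parent — one path of length 2: r = (1/2)^2 = 1/4).
r to an offspring = 0.5 (one parent–offspring link: r = (1/2)^1 = 1/2).
r to a double first cousin = 0.25 (double first cousins share both grandparent pairs — four paths of length 4: r = 4·(1/2)^4 = 1/4).
Summing one r·B term per recipient: 1·0.25·0.313 + 3·0.5·0.544 + 4·0.25·0.186 = 1.08025.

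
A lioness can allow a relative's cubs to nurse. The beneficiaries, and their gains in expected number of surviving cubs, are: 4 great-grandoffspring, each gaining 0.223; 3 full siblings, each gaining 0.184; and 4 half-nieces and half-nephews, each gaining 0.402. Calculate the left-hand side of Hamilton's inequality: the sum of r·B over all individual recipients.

r to a great-grandoffspring = 1/8 (three parent–offspring links: r = (1/2)^3 = 1/8).
r to a full sibling = 0.5 (full sibs share both parents — two paths of length 2: r = 2·(1/2)^2 = 1/2).
r to a half-niece or half-nephew = 1/8 (half-aunt/uncle↔niece/nephew: one path of length 3: r = (1/2)^3 = 1/8).
Summing one r·B term per recipient: 4·0.125·0.223 + 3·0.5·0.184 + 4·0.125·0.402 = 0.5885.

0.5885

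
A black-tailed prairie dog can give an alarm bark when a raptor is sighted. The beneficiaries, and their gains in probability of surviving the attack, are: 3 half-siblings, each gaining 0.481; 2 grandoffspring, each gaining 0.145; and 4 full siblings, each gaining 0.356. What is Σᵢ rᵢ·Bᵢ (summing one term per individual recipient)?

1.14525

r to a half-sibling = 1/4 (half-sibs share one parent — one path of length 2: r = (1/2)^2 = 1/4).
r to a grandoffspring = 1/4 (two parent–offspring links: r = (1/2)^2 = 1/4).
r to a full sibling = 0.5 (full sibs share both parents — two paths of length 2: r = 2·(1/2)^2 = 1/2).
Summing one r·B term per recipient: 3·0.25·0.481 + 2·0.25·0.145 + 4·0.5·0.356 = 1.14525.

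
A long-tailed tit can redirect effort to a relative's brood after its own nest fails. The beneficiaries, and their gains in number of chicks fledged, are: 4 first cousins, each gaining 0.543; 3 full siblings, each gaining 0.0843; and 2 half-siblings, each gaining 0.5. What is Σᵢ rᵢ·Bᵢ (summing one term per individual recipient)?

r to a first cousin = 0.125 (first cousins share one grandparent pair — two paths of length 4: r = 2·(1/2)^4 = 1/8).
r to a full sibling = 1/2 (full sibs share both parents — two paths of length 2: r = 2·(1/2)^2 = 1/2).
r to a half-sibling = 0.25 (half-sibs share one parent — one path of length 2: r = (1/2)^2 = 1/4).
Summing one r·B term per recipient: 4·0.125·0.543 + 3·0.5·0.0843 + 2·0.25·0.5 = 0.64795.

0.64795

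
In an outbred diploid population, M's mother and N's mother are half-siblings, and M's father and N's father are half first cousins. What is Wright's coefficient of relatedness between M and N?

0.078125

Independent pedigree routes through distinct common ancestors add.
M and N are related in two ways: half first cousins through their mothers (r = 1/16) and half second cousins through their fathers (r = 1/64).
r = 1/16 + 1/64 = 5/64 = 0.078125.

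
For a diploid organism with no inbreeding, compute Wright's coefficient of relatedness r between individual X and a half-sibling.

Half-sibs share one parent — one path of length 2: r = (1/2)^2 = 1/4.

0.25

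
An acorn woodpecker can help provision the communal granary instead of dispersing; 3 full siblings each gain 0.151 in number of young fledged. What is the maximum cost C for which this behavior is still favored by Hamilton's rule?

0.2265

r to a full sibling = 1/2 (full sibs share both parents — two paths of length 2: r = 2·(1/2)^2 = 1/2).
Hamilton's rule: n·r·B > C, so the trait is favored while C < n·r·B = 3·0.5·0.151 = 0.2265.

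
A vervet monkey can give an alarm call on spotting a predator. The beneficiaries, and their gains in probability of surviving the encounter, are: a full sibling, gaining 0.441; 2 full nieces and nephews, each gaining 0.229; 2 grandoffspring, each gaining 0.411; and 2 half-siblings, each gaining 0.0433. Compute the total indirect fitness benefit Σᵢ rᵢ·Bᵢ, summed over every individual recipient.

r to a full sibling = 0.5 (full sibs share both parents — two paths of length 2: r = 2·(1/2)^2 = 1/2).
r to a full niece or nephew = 0.25 (full aunt/uncle↔niece/nephew: two paths of length 3 through the shared grandparent pair: r = 2·(1/2)^3 = 1/4).
r to a grandoffspring = 0.25 (two parent–offspring links: r = (1/2)^2 = 1/4).
r to a half-sibling = 0.25 (half-sibs share one parent — one path of length 2: r = (1/2)^2 = 1/4).
Summing one r·B term per recipient: 1·0.5·0.441 + 2·0.25·0.229 + 2·0.25·0.411 + 2·0.25·0.0433 = 0.56215.

0.56215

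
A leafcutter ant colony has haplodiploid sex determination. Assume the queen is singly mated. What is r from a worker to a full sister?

Haplodiploid full sisters inherit their father's entire haploid genome identically (contributing 1/2) and on average half of their mother's contribution (1/2 · 1/2 = 1/4); r = 1/2 + 1/4 = 3/4.

0.75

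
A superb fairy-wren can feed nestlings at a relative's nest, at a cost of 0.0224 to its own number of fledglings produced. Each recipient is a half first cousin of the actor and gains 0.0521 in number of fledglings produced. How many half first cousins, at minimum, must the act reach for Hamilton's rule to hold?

7

r to a half first cousin = 0.0625 (half first cousins share one grandparent — one path of length 4: r = (1/2)^4 = 1/16).
Hamilton's rule: n·r·B > C  ⇒  n > C/(r·B) = 0.0224/(0.0625·0.0521) = 6.879.
The smallest integer exceeding 6.879 is 7.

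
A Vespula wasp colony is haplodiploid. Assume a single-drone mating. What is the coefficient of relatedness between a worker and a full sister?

0.75

Haplodiploid full sisters inherit their father's entire haploid genome identically (contributing 1/2) and on average half of their mother's contribution (1/2 · 1/2 = 1/4); r = 1/2 + 1/4 = 3/4.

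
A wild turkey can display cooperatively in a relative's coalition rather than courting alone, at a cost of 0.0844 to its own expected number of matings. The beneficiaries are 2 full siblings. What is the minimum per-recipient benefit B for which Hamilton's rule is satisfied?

0.0844

r to a full sibling = 0.5 (full sibs share both parents — two paths of length 2: r = 2·(1/2)^2 = 1/2).
Hamilton's rule with n recipients of equal r: n·r·B > C, so B > C/(n·r) = 0.0844/(2·0.5) = 0.0844.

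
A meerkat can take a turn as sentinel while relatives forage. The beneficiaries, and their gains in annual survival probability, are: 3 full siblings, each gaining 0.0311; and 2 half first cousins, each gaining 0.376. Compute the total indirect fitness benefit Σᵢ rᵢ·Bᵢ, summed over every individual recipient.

r to a full sibling = 1/2 (full sibs share both parents — two paths of length 2: r = 2·(1/2)^2 = 1/2).
r to a half first cousin = 0.0625 (half first cousins share one grandparent — one path of length 4: r = (1/2)^4 = 1/16).
Summing one r·B term per recipient: 3·0.5·0.0311 + 2·0.0625·0.376 = 0.09365.

0.09365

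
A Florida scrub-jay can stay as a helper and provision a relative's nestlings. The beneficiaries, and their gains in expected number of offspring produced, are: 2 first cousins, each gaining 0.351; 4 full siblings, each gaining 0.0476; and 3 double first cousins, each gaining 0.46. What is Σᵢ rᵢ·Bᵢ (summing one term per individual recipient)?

0.52795

r to a first cousin = 0.125 (first cousins share one grandparent pair — two paths of length 4: r = 2·(1/2)^4 = 1/8).
r to a full sibling = 0.5 (full sibs share both parents — two paths of length 2: r = 2·(1/2)^2 = 1/2).
r to a double first cousin = 0.25 (double first cousins share both grandparent pairs — four paths of length 4: r = 4·(1/2)^4 = 1/4).
Summing one r·B term per recipient: 2·0.125·0.351 + 4·0.5·0.0476 + 3·0.25·0.46 = 0.52795.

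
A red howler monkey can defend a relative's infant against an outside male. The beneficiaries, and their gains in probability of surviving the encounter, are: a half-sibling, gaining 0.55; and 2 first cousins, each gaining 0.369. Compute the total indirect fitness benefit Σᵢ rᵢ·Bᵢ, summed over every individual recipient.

0.22975

r to a half-sibling = 1/4 (half-sibs share one parent — one path of length 2: r = (1/2)^2 = 1/4).
r to a first cousin = 1/8 (first cousins share one grandparent pair — two paths of length 4: r = 2·(1/2)^4 = 1/8).
Summing one r·B term per recipient: 1·0.25·0.55 + 2·0.125·0.369 = 0.22975.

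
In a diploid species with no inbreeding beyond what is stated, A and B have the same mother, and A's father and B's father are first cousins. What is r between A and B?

Independent pedigree routes through distinct common ancestors add.
A and B are related in two ways: half-sibs through their shared mother (r = 1/4) and second cousins through their fathers (r = 1/32).
r = 1/4 + 1/32 = 0.28125.

0.28125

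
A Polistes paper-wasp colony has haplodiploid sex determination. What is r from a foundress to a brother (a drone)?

0.25

Her haploid brother carries none of their father's genes and a random half of their mother's genome; that half matches the maternal half of her own genome with probability 1/2: r = 1/2 · 1/2 = 1/4.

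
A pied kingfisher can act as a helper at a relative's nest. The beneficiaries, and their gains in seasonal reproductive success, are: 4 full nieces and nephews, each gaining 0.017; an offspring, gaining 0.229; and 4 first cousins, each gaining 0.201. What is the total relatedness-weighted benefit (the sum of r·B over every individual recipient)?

r to a full niece or nephew = 0.25 (full aunt/uncle↔niece/nephew: two paths of length 3 through the shared grandparent pair: r = 2·(1/2)^3 = 1/4).
r to an offspring = 1/2 (one parent–offspring link: r = (1/2)^1 = 1/2).
r to a first cousin = 1/8 (first cousins share one grandparent pair — two paths of length 4: r = 2·(1/2)^4 = 1/8).
Summing one r·B term per recipient: 4·0.25·0.017 + 1·0.5·0.229 + 4·0.125·0.201 = 0.232.

0.232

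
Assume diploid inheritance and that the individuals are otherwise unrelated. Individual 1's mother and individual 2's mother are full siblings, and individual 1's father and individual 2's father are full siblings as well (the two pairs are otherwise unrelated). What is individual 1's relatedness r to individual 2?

0.25

With two independent routes of shared ancestry, r is the sum of the two contributions.
Individual 1 and individual 2 are related in two ways: first cousins through their mothers (r = 1/8) and first cousins through their fathers (r = 1/8) — i.e. double first cousins.
r = 1/8 + 1/8 = 1/4 = 0.25.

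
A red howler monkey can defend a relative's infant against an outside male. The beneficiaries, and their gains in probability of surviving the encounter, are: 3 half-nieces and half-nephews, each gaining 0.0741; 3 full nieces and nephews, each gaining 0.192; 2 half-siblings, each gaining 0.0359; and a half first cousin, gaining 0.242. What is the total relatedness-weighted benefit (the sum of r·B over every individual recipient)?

r to a half-niece or half-nephew = 1/8 (half-aunt/uncle↔niece/nephew: one path of length 3: r = (1/2)^3 = 1/8).
r to a full niece or nephew = 0.25 (full aunt/uncle↔niece/nephew: two paths of length 3 through the shared grandparent pair: r = 2·(1/2)^3 = 1/4).
r to a half-sibling = 1/4 (half-sibs share one parent — one path of length 2: r = (1/2)^2 = 1/4).
r to a half first cousin = 1/16 (half first cousins share one grandparent — one path of length 4: r = (1/2)^4 = 1/16).
Summing one r·B term per recipient: 3·0.125·0.0741 + 3·0.25·0.192 + 2·0.25·0.0359 + 1·0.0625·0.242 = 0.2048625.

0.2048625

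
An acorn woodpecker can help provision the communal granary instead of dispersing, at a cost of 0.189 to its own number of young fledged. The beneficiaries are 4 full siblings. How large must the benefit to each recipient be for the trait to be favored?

r to a full sibling = 1/2 (full sibs share both parents — two paths of length 2: r = 2·(1/2)^2 = 1/2).
Hamilton's rule with n recipients of equal r: n·r·B > C, so B > C/(n·r) = 0.189/(4·0.5) = 0.0945.

0.0945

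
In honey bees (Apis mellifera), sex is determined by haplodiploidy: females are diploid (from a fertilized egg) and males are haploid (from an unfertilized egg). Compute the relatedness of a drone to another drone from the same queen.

Haploid brothers each carry a random half of the queen's diploid genome, so on average they share half: r = 1/2.

0.5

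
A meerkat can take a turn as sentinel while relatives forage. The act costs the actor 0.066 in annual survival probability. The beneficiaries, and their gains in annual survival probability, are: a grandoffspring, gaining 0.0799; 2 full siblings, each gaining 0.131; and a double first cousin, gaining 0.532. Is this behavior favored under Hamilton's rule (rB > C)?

Yes

Hamilton's rule: the trait is favored when the sum of r·B over every recipient exceeds the actor's cost C.
r to a grandoffspring = 0.25 (two parent–offspring links: r = (1/2)^2 = 1/4).
r to a full sibling = 0.5 (full sibs share both parents — two paths of length 2: r = 2·(1/2)^2 = 1/2).
r to a double first cousin = 1/4 (double first cousins share both grandparent pairs — four paths of length 4: r = 4·(1/2)^4 = 1/4).
Summing one r·B term per recipient: 1·0.25·0.0799 + 2·0.5·0.131 + 1·0.25·0.532 = 0.283975.
0.283975 > 0.066: the indirect benefit exceeds the cost.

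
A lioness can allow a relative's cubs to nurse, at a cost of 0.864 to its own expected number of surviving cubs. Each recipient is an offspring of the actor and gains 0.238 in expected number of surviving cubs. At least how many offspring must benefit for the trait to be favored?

r to an offspring = 1/2 (one parent–offspring link: r = (1/2)^1 = 1/2).
Hamilton's rule: n·r·B > C  ⇒  n > C/(r·B) = 0.864/(0.5·0.238) = 7.261.
The smallest integer exceeding 7.261 is 8.

8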